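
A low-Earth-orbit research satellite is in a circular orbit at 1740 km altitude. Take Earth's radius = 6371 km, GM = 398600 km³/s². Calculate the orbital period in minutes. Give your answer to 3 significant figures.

121 min

Semi-major axis a = 6371 + 1740 = 8111 km. Period T = 2π√(a³/μ) = 2π√(8111³/398600) = 7269.8 s = 121.16 min.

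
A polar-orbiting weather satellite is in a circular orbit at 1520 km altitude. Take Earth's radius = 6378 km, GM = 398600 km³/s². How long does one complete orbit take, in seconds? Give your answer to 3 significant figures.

Semi-major axis a = 6378 + 1520 = 7898 km. Period T = 2π√(a³/μ) = 2π√(7898³/398600) = 6985.3 s = 116.42 min.

6990 seconds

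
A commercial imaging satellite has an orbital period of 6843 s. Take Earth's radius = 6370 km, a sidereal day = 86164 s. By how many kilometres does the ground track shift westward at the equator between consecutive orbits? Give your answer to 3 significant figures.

During one orbit Earth rotates (6843.0 / 86164) × 360° = 28.59°.
At the equator that is 28.59° × (2π·6370/360) km/° = 28.59 × 111.2 = 3179 km.

3180 km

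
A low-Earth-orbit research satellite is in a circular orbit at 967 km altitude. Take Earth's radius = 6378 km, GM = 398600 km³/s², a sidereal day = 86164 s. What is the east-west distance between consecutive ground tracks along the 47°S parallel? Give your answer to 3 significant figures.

1990 km

Semi-major axis a = 6378 + 967 = 7345 km. Period T = 2π√(a³/μ) = 2π√(7345³/398600) = 6264.7 s = 104.41 min.
Node shift per orbit = (6264.7/86164) × 360° = 26.17°.
Equatorial spacing = 26.17 × 111.3 km/° = 2914 km.
At 47° latitude, spacing = 2914 × cos(47°) = 1987 km.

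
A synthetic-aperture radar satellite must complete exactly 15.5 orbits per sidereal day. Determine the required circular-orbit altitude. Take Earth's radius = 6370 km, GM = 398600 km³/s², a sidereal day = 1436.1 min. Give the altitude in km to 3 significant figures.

Required period T = 86166 / 15.5 = 5559.1 s.
From T = 2π√(a³/μ): a = (μ T²/4π²)^(1/3) = (398600 × 5559.1² / 4π²)^(1/3) = 6783 km.
Altitude h = a − R = 6783 − 6370 = 413 km.

413 km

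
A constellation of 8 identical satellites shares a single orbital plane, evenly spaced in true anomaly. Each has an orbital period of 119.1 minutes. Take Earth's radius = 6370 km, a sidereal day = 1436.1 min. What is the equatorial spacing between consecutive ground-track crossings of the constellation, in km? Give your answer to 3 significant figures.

415 km

T = 119.1 min = 7146.0 s.
Single-satellite node shift = (7146.0/86166) × 360° = 29.86°.
With 8 satellites evenly phased, successive equator crossings are 29.86/8 = 3.732° apart.
That is 3.732 × 111.2 = 415 km at the equator.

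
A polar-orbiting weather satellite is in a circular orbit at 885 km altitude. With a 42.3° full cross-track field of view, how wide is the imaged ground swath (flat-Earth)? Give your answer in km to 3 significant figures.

Half-angle = 42.3°/2 = 21.15°.
Swath width ≈ 2h·tan(θ/2) = 2 × 885 × tan(21.15°) = 684.8 km.

685 km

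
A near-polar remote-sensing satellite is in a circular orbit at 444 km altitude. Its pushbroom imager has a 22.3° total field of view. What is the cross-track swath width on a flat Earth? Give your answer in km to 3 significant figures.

175 km

Half-angle = 22.3°/2 = 11.15°.
Swath width ≈ 2h·tan(θ/2) = 2 × 444 × tan(11.15°) = 175.0 km.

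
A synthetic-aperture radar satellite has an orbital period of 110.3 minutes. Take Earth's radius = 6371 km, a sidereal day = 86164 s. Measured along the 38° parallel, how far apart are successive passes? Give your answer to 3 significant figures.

2420 km

T = 110.3 min = 6618.0 s.
Node shift per orbit = (6618.0/86164) × 360° = 27.65°.
Equatorial spacing = 27.65 × 111.2 km/° = 3075 km.
At 38° latitude, spacing = 3075 × cos(38°) = 2423 km.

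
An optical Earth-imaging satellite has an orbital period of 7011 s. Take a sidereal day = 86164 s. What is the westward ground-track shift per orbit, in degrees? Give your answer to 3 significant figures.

During one orbit Earth rotates (7011.0 / 86164) × 360° = 29.29°.

29.3°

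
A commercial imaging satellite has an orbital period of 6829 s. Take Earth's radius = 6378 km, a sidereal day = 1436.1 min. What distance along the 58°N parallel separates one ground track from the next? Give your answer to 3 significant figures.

Node shift per orbit = (6829.0/86166) × 360° = 28.53°.
Equatorial spacing = 28.53 × 111.3 km/° = 3176 km.
At 58° latitude, spacing = 3176 × cos(58°) = 1683 km.

1680 km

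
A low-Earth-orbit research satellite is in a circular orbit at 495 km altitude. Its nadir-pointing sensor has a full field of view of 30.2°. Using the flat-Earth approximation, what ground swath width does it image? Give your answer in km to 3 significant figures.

Half-angle = 30.2°/2 = 15.1°.
Swath width ≈ 2h·tan(θ/2) = 2 × 495 × tan(15.1°) = 267.1 km.

267 km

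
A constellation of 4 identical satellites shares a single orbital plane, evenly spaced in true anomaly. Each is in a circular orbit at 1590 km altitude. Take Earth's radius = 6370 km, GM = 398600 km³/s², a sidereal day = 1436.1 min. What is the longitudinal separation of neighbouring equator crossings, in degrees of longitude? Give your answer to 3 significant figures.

Semi-major axis a = 6370 + 1590 = 7960 km. Period T = 2π√(a³/μ) = 2π√(7960³/398600) = 7067.7 s = 117.80 min.
Single-satellite node shift = (7067.7/86166) × 360° = 29.53°.
With 4 satellites evenly phased, successive equator crossings are 29.53/4 = 7.382° apart.

7.38°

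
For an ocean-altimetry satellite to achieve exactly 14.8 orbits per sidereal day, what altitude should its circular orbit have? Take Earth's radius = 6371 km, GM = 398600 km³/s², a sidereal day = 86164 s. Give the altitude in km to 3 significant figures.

624 km

Required period T = 86164 / 14.8 = 5821.9 s.
From T = 2π√(a³/μ): a = (μ T²/4π²)^(1/3) = (398600 × 5821.9² / 4π²)^(1/3) = 6995 km.
Altitude h = a − R = 6995 − 6371 = 624 km.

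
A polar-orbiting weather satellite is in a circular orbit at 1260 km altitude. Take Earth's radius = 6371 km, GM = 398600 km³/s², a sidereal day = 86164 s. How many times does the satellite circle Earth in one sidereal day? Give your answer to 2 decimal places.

12.99

Semi-major axis a = 6371 + 1260 = 7631 km. Period T = 2π√(a³/μ) = 2π√(7631³/398600) = 6634.1 s = 110.57 min.
Orbits per sidereal day = 86164 / 6634.1 = 12.988.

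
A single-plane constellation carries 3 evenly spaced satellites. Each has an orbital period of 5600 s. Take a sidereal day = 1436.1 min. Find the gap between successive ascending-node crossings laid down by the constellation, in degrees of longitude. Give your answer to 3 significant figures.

7.80°

Single-satellite node shift = (5600.0/86166) × 360° = 23.40°.
With 3 satellites evenly phased, successive equator crossings are 23.40/3 = 7.799° apart.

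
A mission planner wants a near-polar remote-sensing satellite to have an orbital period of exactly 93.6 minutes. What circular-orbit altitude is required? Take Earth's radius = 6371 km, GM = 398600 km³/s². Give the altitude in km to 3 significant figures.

T = 93.6 min = 5616.0 s.
From T = 2π√(a³/μ): a = (μ T²/4π²)^(1/3) = (398600 × 5616.0² / 4π²)^(1/3) = 6829 km.
Altitude h = a − R = 6829 − 6371 = 458 km.

458 km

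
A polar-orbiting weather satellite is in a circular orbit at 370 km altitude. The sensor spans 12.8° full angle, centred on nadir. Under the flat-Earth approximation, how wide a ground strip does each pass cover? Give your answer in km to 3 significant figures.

Half-angle = 12.8°/2 = 6.4°.
Swath width ≈ 2h·tan(θ/2) = 2 × 370 × tan(6.4°) = 83.0 km.

83.0 km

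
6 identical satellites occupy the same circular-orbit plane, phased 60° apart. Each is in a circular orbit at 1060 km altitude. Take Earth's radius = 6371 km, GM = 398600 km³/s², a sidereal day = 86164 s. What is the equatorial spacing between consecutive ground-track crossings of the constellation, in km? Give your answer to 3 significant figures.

494 km

Semi-major axis a = 6371 + 1060 = 7431 km. Period T = 2π√(a³/μ) = 2π√(7431³/398600) = 6375.0 s = 106.25 min.
Single-satellite node shift = (6375.0/86164) × 360° = 26.64°.
With 6 satellites evenly phased, successive equator crossings are 26.64/6 = 4.439° apart.
That is 4.439 × 111.2 = 494 km at the equator.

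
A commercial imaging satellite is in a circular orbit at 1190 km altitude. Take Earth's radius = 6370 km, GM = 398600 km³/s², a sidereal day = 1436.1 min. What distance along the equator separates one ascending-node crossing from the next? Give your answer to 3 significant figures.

3040 km

Semi-major axis a = 6370 + 1190 = 7560 km. Period T = 2π√(a³/μ) = 2π√(7560³/398600) = 6541.7 s = 109.03 min.
During one orbit Earth rotates (6541.7 / 86166) × 360° = 27.33°.
At the equator that is 27.33° × (2π·6370/360) km/° = 27.33 × 111.2 = 3039 km.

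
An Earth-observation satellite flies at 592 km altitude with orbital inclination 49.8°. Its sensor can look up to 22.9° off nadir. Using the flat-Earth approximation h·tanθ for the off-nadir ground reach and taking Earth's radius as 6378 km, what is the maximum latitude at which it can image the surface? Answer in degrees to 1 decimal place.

For a prograde orbit the ground track reaches latitude ±i = ±49.8°.
Sensor half-swath on the ground ≈ 592·tan(22.9°) = 250 km = 2.25° of latitude.
Maximum observable latitude ≈ 49.8 + 2.25 = 52.0°.

52.0°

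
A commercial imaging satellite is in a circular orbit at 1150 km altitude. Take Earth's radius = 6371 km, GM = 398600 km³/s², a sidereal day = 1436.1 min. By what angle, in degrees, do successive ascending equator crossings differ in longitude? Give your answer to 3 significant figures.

27.1°

Semi-major axis a = 6371 + 1150 = 7521 km. Period T = 2π√(a³/μ) = 2π√(7521³/398600) = 6491.2 s = 108.19 min.
During one orbit Earth rotates (6491.2 / 86166) × 360° = 27.12°.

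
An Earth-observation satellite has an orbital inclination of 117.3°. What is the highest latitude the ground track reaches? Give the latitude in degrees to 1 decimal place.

Retrograde orbit: the ground track reaches ±(180° − i) = ±(180 − 117.3) = ±62.7°.

62.7°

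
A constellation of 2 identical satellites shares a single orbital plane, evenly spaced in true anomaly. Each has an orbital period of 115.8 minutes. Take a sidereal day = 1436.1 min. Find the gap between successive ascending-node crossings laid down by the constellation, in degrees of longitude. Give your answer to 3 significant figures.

14.5°

T = 115.8 min = 6948.0 s.
Single-satellite node shift = (6948.0/86166) × 360° = 29.03°.
With 2 satellites evenly phased, successive equator crossings are 29.03/2 = 14.514° apart.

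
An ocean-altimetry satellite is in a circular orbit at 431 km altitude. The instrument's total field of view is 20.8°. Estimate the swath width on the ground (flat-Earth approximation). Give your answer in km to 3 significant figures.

Half-angle = 20.8°/2 = 10.4°.
Swath width ≈ 2h·tan(θ/2) = 2 × 431 × tan(10.4°) = 158.2 km.

158 km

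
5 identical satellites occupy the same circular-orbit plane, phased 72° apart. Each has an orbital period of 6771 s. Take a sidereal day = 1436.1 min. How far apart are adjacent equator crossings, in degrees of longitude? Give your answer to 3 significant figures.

5.66°

Single-satellite node shift = (6771.0/86166) × 360° = 28.29°.
With 5 satellites evenly phased, successive equator crossings are 28.29/5 = 5.658° apart.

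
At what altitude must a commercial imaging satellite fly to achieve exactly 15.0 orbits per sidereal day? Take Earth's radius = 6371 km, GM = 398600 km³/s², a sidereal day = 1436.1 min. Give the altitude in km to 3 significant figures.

Required period T = 86166 / 15.0 = 5744.4 s.
From T = 2π√(a³/μ): a = (μ T²/4π²)^(1/3) = (398600 × 5744.4² / 4π²)^(1/3) = 6932 km.
Altitude h = a − R = 6932 − 6371 = 561 km.

561 km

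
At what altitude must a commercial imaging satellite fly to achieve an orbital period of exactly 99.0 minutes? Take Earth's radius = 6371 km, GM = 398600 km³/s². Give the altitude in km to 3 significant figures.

T = 99.0 min = 5940.0 s.
From T = 2π√(a³/μ): a = (μ T²/4π²)^(1/3) = (398600 × 5940.0² / 4π²)^(1/3) = 7089 km.
Altitude h = a − R = 7089 − 6371 = 718 km.

718 km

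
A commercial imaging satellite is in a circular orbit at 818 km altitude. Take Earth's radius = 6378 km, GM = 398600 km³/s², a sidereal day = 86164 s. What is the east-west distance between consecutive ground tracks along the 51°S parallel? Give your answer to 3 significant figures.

1780 km

Semi-major axis a = 6378 + 818 = 7196 km. Period T = 2π√(a³/μ) = 2π√(7196³/398600) = 6075.0 s = 101.25 min.
Node shift per orbit = (6075.0/86164) × 360° = 25.38°.
Equatorial spacing = 25.38 × 111.3 km/° = 2825 km.
At 51° latitude, spacing = 2825 × cos(51°) = 1778 km.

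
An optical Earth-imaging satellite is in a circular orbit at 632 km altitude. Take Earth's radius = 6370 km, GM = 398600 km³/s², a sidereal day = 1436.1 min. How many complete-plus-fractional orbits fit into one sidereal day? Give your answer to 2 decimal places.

Semi-major axis a = 6370 + 632 = 7002 km. Period T = 2π√(a³/μ) = 2π√(7002³/398600) = 5831.0 s = 97.18 min.
Orbits per sidereal day = 86166 / 5831.0 = 14.777.

14.78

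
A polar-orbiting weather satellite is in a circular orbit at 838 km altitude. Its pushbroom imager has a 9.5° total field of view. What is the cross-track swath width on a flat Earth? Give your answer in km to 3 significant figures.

Half-angle = 9.5°/2 = 4.75°.
Swath width ≈ 2h·tan(θ/2) = 2 × 838 × tan(4.75°) = 139.3 km.

139 km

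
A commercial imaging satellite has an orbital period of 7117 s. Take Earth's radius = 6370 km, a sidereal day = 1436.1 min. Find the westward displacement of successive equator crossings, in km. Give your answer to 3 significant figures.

3310 km

During one orbit Earth rotates (7117.0 / 86166) × 360° = 29.73°.
At the equator that is 29.73° × (2π·6370/360) km/° = 29.73 × 111.2 = 3306 km.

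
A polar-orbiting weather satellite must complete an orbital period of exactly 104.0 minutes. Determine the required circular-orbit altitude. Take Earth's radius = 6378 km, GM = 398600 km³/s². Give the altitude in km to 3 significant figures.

948 km

T = 104.0 min = 6240.0 s.
From T = 2π√(a³/μ): a = (μ T²/4π²)^(1/3) = (398600 × 6240.0² / 4π²)^(1/3) = 7326 km.
Altitude h = a − R = 7326 − 6378 = 948 km.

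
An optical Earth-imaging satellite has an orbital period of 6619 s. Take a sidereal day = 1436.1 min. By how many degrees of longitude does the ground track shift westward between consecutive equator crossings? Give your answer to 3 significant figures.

During one orbit Earth rotates (6619.0 / 86166) × 360° = 27.65°.

27.7°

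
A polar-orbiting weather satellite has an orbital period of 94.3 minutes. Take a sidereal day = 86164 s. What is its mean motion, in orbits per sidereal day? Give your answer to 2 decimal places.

T = 94.3 min = 5658.0 s.
Orbits per sidereal day = 86164 / 5658.0 = 15.229.

15.23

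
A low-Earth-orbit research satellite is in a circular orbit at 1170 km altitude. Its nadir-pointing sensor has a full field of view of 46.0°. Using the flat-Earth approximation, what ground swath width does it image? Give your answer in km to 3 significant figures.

993 km

Half-angle = 46.0°/2 = 23°.
Swath width ≈ 2h·tan(θ/2) = 2 × 1170 × tan(23°) = 993.3 km.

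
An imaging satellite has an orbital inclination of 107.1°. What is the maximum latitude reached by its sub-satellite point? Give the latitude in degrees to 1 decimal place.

Retrograde orbit: the ground track reaches ±(180° − i) = ±(180 − 107.1) = ±72.9°.

72.9°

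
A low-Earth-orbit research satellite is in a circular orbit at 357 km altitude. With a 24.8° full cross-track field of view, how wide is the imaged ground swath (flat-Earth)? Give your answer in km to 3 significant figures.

Half-angle = 24.8°/2 = 12.4°.
Swath width ≈ 2h·tan(θ/2) = 2 × 357 × tan(12.4°) = 157.0 km.

157 km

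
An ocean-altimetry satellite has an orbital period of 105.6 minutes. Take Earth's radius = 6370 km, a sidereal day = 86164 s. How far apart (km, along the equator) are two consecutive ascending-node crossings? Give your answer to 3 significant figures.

T = 105.6 min = 6336.0 s.
During one orbit Earth rotates (6336.0 / 86164) × 360° = 26.47°.
At the equator that is 26.47° × (2π·6370/360) km/° = 26.47 × 111.2 = 2943 km.

2940 km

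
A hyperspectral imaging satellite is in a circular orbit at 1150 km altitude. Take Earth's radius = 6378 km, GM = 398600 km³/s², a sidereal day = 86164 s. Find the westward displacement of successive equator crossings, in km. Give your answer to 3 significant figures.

Semi-major axis a = 6378 + 1150 = 7528 km. Period T = 2π√(a³/μ) = 2π√(7528³/398600) = 6500.3 s = 108.34 min.
During one orbit Earth rotates (6500.3 / 86164) × 360° = 27.16°.
At the equator that is 27.16° × (2π·6378/360) km/° = 27.16 × 111.3 = 3023 km.

3020 km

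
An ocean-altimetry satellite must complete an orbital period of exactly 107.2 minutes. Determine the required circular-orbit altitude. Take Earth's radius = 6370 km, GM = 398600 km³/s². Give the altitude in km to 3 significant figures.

1110 km

T = 107.2 min = 6432.0 s.
From T = 2π√(a³/μ): a = (μ T²/4π²)^(1/3) = (398600 × 6432.0² / 4π²)^(1/3) = 7475 km.
Altitude h = a − R = 7475 − 6370 = 1105 km.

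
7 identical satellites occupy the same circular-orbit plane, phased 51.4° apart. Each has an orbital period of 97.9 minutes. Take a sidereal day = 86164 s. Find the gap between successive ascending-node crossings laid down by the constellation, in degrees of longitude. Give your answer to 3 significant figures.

T = 97.9 min = 5874.0 s.
Single-satellite node shift = (5874.0/86164) × 360° = 24.54°.
With 7 satellites evenly phased, successive equator crossings are 24.54/7 = 3.506° apart.

3.51°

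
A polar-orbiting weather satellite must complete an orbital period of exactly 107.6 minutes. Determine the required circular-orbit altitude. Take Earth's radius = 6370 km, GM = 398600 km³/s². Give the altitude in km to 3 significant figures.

1120 km

T = 107.6 min = 6456.0 s.
From T = 2π√(a³/μ): a = (μ T²/4π²)^(1/3) = (398600 × 6456.0² / 4π²)^(1/3) = 7494 km.
Altitude h = a − R = 7494 − 6370 = 1124 km.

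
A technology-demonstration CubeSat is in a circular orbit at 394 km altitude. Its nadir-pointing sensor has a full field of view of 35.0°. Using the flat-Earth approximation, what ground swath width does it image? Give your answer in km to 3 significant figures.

248 km

Half-angle = 35.0°/2 = 17.5°.
Swath width ≈ 2h·tan(θ/2) = 2 × 394 × tan(17.5°) = 248.5 km.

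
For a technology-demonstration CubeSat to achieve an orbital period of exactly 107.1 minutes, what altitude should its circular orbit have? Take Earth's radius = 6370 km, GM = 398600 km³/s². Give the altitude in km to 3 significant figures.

1100 km

T = 107.1 min = 6426.0 s.
From T = 2π√(a³/μ): a = (μ T²/4π²)^(1/3) = (398600 × 6426.0² / 4π²)^(1/3) = 7471 km.
Altitude h = a − R = 7471 − 6370 = 1101 km.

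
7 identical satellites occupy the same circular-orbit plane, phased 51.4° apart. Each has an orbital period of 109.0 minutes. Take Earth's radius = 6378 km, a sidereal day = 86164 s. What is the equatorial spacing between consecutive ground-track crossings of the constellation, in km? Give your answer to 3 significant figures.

435 km

T = 109.0 min = 6540.0 s.
Single-satellite node shift = (6540.0/86164) × 360° = 27.32°.
With 7 satellites evenly phased, successive equator crossings are 27.32/7 = 3.904° apart.
That is 3.904 × 111.3 = 435 km at the equator.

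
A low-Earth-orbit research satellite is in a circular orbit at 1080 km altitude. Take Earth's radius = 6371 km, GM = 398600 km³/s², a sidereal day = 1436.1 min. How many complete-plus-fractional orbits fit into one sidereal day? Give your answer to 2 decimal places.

13.46

Semi-major axis a = 6371 + 1080 = 7451 km. Period T = 2π√(a³/μ) = 2π√(7451³/398600) = 6400.8 s = 106.68 min.
Orbits per sidereal day = 86166 / 6400.8 = 13.462.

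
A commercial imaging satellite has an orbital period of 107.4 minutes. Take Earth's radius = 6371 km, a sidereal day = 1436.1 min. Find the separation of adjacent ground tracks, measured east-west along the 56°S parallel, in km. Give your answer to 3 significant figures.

T = 107.4 min = 6444.0 s.
Node shift per orbit = (6444.0/86166) × 360° = 26.92°.
Equatorial spacing = 26.92 × 111.2 km/° = 2994 km.
At 56° latitude, spacing = 2994 × cos(56°) = 1674 km.

1670 km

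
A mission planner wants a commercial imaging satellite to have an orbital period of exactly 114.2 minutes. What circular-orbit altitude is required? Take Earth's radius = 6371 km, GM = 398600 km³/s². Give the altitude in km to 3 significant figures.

1430 km

T = 114.2 min = 6852.0 s.
From T = 2π√(a³/μ): a = (μ T²/4π²)^(1/3) = (398600 × 6852.0² / 4π²)^(1/3) = 7797 km.
Altitude h = a − R = 7797 − 6371 = 1426 km.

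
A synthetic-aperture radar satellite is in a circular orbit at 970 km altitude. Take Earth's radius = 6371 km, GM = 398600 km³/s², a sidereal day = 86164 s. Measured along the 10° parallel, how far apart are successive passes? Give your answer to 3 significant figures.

Semi-major axis a = 6371 + 970 = 7341 km. Period T = 2π√(a³/μ) = 2π√(7341³/398600) = 6259.6 s = 104.33 min.
Node shift per orbit = (6259.6/86164) × 360° = 26.15°.
Equatorial spacing = 26.15 × 111.2 km/° = 2908 km.
At 10° latitude, spacing = 2908 × cos(10°) = 2864 km.

2860 km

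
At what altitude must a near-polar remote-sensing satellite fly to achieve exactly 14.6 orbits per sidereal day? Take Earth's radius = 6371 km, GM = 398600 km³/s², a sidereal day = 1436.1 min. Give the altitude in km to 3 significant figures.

Required period T = 86166 / 14.6 = 5901.8 s.
From T = 2π√(a³/μ): a = (μ T²/4π²)^(1/3) = (398600 × 5901.8² / 4π²)^(1/3) = 7059 km.
Altitude h = a − R = 7059 − 6371 = 688 km.

688 km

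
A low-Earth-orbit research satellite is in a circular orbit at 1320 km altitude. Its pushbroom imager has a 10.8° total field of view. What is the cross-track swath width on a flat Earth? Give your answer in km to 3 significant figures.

250 km

Half-angle = 10.8°/2 = 5.4°.
Swath width ≈ 2h·tan(θ/2) = 2 × 1320 × tan(5.4°) = 249.6 km.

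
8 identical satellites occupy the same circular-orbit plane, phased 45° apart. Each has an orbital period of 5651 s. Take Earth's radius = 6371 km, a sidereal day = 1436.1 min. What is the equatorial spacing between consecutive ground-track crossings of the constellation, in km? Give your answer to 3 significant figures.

Single-satellite node shift = (5651.0/86166) × 360° = 23.61°.
With 8 satellites evenly phased, successive equator crossings are 23.61/8 = 2.951° apart.
That is 2.951 × 111.2 = 328 km at the equator.

328 km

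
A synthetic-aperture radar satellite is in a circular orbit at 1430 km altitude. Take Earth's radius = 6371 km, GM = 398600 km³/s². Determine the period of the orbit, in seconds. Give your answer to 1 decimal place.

Semi-major axis a = 6371 + 1430 = 7801 km. Period T = 2π√(a³/μ) = 2π√(7801³/398600) = 6857.0 s = 114.28 min.

6857.0 seconds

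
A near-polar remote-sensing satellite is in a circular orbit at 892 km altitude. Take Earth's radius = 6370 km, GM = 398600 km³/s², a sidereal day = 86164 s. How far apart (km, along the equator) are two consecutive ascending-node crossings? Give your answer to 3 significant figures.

Semi-major axis a = 6370 + 892 = 7262 km. Period T = 2π√(a³/μ) = 2π√(7262³/398600) = 6158.8 s = 102.65 min.
During one orbit Earth rotates (6158.8 / 86164) × 360° = 25.73°.
At the equator that is 25.73° × (2π·6370/360) km/° = 25.73 × 111.2 = 2861 km.

2860 km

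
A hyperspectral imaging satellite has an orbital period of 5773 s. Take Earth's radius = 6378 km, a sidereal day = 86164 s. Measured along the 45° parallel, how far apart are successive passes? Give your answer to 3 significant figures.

1900 km

Node shift per orbit = (5773.0/86164) × 360° = 24.12°.
Equatorial spacing = 24.12 × 111.3 km/° = 2685 km.
At 45° latitude, spacing = 2685 × cos(45°) = 1899 km.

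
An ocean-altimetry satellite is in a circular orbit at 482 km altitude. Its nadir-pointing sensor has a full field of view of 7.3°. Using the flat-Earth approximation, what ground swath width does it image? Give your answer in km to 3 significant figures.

Half-angle = 7.3°/2 = 3.65°.
Swath width ≈ 2h·tan(θ/2) = 2 × 482 × tan(3.65°) = 61.5 km.

61.5 km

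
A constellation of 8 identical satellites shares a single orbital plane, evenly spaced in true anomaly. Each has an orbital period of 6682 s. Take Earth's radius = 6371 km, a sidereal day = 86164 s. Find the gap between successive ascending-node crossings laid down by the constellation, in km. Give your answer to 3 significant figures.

388 km

Single-satellite node shift = (6682.0/86164) × 360° = 27.92°.
With 8 satellites evenly phased, successive equator crossings are 27.92/8 = 3.490° apart.
That is 3.490 × 111.2 = 388 km at the equator.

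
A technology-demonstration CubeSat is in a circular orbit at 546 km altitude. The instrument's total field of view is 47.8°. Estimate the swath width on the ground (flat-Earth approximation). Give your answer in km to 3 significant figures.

484 km

Half-angle = 47.8°/2 = 23.9°.
Swath width ≈ 2h·tan(θ/2) = 2 × 546 × tan(23.9°) = 483.9 km.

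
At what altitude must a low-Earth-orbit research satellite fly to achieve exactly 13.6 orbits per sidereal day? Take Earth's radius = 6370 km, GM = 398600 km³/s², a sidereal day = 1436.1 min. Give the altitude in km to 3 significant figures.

1030 km

Required period T = 86166 / 13.6 = 6335.7 s.
From T = 2π√(a³/μ): a = (μ T²/4π²)^(1/3) = (398600 × 6335.7² / 4π²)^(1/3) = 7400 km.
Altitude h = a − R = 7400 − 6370 = 1030 km.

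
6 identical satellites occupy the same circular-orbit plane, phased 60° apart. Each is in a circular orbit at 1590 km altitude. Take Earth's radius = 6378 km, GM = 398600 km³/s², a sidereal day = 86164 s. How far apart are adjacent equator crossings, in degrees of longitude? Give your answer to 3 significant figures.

Semi-major axis a = 6378 + 1590 = 7968 km. Period T = 2π√(a³/μ) = 2π√(7968³/398600) = 7078.4 s = 117.97 min.
Single-satellite node shift = (7078.4/86164) × 360° = 29.57°.
With 6 satellites evenly phased, successive equator crossings are 29.57/6 = 4.929° apart.

4.93°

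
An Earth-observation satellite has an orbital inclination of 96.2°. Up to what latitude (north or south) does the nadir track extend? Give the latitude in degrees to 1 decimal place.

83.8°

Retrograde orbit: the ground track reaches ±(180° − i) = ±(180 − 96.2) = ±83.8°.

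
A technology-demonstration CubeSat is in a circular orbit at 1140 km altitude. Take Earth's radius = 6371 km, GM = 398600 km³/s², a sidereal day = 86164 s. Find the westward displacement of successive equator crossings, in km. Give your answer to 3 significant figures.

Semi-major axis a = 6371 + 1140 = 7511 km. Period T = 2π√(a³/μ) = 2π√(7511³/398600) = 6478.3 s = 107.97 min.
During one orbit Earth rotates (6478.3 / 86164) × 360° = 27.07°.
At the equator that is 27.07° × (2π·6371/360) km/° = 27.07 × 111.2 = 3010 km.

3010 km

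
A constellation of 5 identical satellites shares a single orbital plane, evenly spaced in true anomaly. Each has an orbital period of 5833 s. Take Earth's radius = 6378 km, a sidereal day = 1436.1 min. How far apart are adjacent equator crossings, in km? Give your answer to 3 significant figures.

Single-satellite node shift = (5833.0/86166) × 360° = 24.37°.
With 5 satellites evenly phased, successive equator crossings are 24.37/5 = 4.874° apart.
That is 4.874 × 111.3 = 543 km at the equator.

543 km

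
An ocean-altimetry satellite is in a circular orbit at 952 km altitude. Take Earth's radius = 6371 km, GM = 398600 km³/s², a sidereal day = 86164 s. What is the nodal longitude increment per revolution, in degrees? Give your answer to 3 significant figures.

26.1°

Semi-major axis a = 6371 + 952 = 7323 km. Period T = 2π√(a³/μ) = 2π√(7323³/398600) = 6236.6 s = 103.94 min.
During one orbit Earth rotates (6236.6 / 86164) × 360° = 26.06°.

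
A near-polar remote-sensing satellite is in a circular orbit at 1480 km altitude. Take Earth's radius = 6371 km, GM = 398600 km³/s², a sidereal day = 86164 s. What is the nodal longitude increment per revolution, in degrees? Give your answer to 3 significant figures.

Semi-major axis a = 6371 + 1480 = 7851 km. Period T = 2π√(a³/μ) = 2π√(7851³/398600) = 6923.1 s = 115.38 min.
During one orbit Earth rotates (6923.1 / 86164) × 360° = 28.93°.

28.9°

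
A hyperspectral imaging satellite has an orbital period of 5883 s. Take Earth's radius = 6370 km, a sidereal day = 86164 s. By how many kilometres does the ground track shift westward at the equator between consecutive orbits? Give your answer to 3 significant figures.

During one orbit Earth rotates (5883.0 / 86164) × 360° = 24.58°.
At the equator that is 24.58° × (2π·6370/360) km/° = 24.58 × 111.2 = 2733 km.

2730 km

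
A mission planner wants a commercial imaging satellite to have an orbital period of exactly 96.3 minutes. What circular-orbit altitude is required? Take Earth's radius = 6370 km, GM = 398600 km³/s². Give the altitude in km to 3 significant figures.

589 km

T = 96.3 min = 5778.0 s.
From T = 2π√(a³/μ): a = (μ T²/4π²)^(1/3) = (398600 × 5778.0² / 4π²)^(1/3) = 6959 km.
Altitude h = a − R = 6959 − 6370 = 589 km.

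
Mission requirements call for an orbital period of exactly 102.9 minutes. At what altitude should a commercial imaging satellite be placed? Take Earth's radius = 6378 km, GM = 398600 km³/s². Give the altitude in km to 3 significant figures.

896 km

T = 102.9 min = 6174.0 s.
From T = 2π√(a³/μ): a = (μ T²/4π²)^(1/3) = (398600 × 6174.0² / 4π²)^(1/3) = 7274 km.
Altitude h = a − R = 7274 − 6378 = 896 km.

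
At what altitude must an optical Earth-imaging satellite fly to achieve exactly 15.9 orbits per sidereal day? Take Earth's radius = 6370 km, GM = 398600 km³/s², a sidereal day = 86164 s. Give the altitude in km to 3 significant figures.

298 km

Required period T = 86164 / 15.9 = 5419.1 s.
From T = 2π√(a³/μ): a = (μ T²/4π²)^(1/3) = (398600 × 5419.1² / 4π²)^(1/3) = 6668 km.
Altitude h = a − R = 6668 − 6370 = 298 km.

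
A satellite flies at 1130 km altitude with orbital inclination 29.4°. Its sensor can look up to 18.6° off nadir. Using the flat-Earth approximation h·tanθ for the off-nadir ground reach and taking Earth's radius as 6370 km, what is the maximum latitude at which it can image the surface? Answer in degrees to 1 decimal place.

For a prograde orbit the ground track reaches latitude ±i = ±29.4°.
Sensor half-swath on the ground ≈ 1130·tan(18.6°) = 380 km = 3.42° of latitude.
Maximum observable latitude ≈ 29.4 + 3.42 = 32.8°.

32.8°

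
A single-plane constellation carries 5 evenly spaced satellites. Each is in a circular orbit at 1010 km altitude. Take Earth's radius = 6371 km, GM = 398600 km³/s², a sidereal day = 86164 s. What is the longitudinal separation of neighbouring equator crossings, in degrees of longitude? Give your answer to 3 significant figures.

5.27°

Semi-major axis a = 6371 + 1010 = 7381 km. Period T = 2π√(a³/μ) = 2π√(7381³/398600) = 6310.8 s = 105.18 min.
Single-satellite node shift = (6310.8/86164) × 360° = 26.37°.
With 5 satellites evenly phased, successive equator crossings are 26.37/5 = 5.273° apart.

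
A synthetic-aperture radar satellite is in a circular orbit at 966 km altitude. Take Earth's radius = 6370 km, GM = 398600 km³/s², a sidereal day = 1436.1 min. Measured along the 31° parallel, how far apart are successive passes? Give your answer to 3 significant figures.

Semi-major axis a = 6370 + 966 = 7336 km. Period T = 2π√(a³/μ) = 2π√(7336³/398600) = 6253.2 s = 104.22 min.
Node shift per orbit = (6253.2/86166) × 360° = 26.13°.
Equatorial spacing = 26.13 × 111.2 km/° = 2905 km.
At 31° latitude, spacing = 2905 × cos(31°) = 2490 km.

2490 km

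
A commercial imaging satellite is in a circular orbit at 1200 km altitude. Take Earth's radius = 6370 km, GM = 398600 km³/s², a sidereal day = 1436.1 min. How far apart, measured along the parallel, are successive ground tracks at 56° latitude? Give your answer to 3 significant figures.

Semi-major axis a = 6370 + 1200 = 7570 km. Period T = 2π√(a³/μ) = 2π√(7570³/398600) = 6554.7 s = 109.25 min.
Node shift per orbit = (6554.7/86166) × 360° = 27.39°.
Equatorial spacing = 27.39 × 111.2 km/° = 3045 km.
At 56° latitude, spacing = 3045 × cos(56°) = 1703 km.

1700 km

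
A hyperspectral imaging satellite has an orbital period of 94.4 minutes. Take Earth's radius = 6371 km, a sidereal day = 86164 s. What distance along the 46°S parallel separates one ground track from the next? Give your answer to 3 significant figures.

1830 km

T = 94.4 min = 5664.0 s.
Node shift per orbit = (5664.0/86164) × 360° = 23.66°.
Equatorial spacing = 23.66 × 111.2 km/° = 2631 km.
At 46° latitude, spacing = 2631 × cos(46°) = 1828 km.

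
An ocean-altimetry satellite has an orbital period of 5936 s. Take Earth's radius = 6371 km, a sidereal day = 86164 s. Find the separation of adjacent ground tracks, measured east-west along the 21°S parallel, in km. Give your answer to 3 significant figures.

2570 km

Node shift per orbit = (5936.0/86164) × 360° = 24.80°.
Equatorial spacing = 24.80 × 111.2 km/° = 2758 km.
At 21° latitude, spacing = 2758 × cos(21°) = 2575 km.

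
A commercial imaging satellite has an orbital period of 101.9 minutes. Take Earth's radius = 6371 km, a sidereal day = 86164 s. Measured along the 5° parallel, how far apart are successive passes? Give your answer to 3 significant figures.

T = 101.9 min = 6114.0 s.
Node shift per orbit = (6114.0/86164) × 360° = 25.54°.
Equatorial spacing = 25.54 × 111.2 km/° = 2840 km.
At 5° latitude, spacing = 2840 × cos(5°) = 2830 km.

2830 km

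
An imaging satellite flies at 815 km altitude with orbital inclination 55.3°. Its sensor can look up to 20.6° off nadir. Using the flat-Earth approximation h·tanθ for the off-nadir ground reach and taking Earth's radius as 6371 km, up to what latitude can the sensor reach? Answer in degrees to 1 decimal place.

58.1°

For a prograde orbit the ground track reaches latitude ±i = ±55.3°.
Sensor half-swath on the ground ≈ 815·tan(20.6°) = 306 km = 2.75° of latitude.
Maximum observable latitude ≈ 55.3 + 2.75 = 58.1°.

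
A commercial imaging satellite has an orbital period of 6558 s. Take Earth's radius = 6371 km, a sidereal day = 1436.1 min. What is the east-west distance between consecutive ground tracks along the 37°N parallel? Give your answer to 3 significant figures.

Node shift per orbit = (6558.0/86166) × 360° = 27.40°.
Equatorial spacing = 27.40 × 111.2 km/° = 3047 km.
At 37° latitude, spacing = 3047 × cos(37°) = 2433 km.

2430 km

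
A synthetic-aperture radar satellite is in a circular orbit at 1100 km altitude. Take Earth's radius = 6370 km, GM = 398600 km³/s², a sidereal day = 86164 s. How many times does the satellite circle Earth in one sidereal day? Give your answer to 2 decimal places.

13.41

Semi-major axis a = 6370 + 1100 = 7470 km. Period T = 2π√(a³/μ) = 2π√(7470³/398600) = 6425.3 s = 107.09 min.
Orbits per sidereal day = 86164 / 6425.3 = 13.410.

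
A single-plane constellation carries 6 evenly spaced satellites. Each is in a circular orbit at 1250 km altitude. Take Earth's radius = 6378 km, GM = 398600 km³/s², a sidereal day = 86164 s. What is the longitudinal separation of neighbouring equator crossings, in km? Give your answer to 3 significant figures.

Semi-major axis a = 6378 + 1250 = 7628 km. Period T = 2π√(a³/μ) = 2π√(7628³/398600) = 6630.2 s = 110.50 min.
Single-satellite node shift = (6630.2/86164) × 360° = 27.70°.
With 6 satellites evenly phased, successive equator crossings are 27.70/6 = 4.617° apart.
That is 4.617 × 111.3 = 514 km at the equator.

514 km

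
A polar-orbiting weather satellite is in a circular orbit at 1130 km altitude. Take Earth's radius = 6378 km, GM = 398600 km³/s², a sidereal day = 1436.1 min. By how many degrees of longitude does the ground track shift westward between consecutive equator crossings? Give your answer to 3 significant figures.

Semi-major axis a = 6378 + 1130 = 7508 km. Period T = 2π√(a³/μ) = 2π√(7508³/398600) = 6474.4 s = 107.91 min.
During one orbit Earth rotates (6474.4 / 86166) × 360° = 27.05°.

27.0°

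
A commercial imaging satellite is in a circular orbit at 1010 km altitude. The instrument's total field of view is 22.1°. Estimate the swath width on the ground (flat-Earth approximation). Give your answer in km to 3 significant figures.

Half-angle = 22.1°/2 = 11.05°.
Swath width ≈ 2h·tan(θ/2) = 2 × 1010 × tan(11.05°) = 394.5 km.

394 km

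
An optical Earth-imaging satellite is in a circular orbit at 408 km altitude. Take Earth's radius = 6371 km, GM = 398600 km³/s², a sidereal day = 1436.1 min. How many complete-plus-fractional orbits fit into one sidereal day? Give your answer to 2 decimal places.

15.51

Semi-major axis a = 6371 + 408 = 6779 km. Period T = 2π√(a³/μ) = 2π√(6779³/398600) = 5554.7 s = 92.58 min.
Orbits per sidereal day = 86166 / 5554.7 = 15.512.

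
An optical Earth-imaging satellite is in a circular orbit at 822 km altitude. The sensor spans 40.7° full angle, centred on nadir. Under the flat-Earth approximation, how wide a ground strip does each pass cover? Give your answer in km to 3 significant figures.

610 km

Half-angle = 40.7°/2 = 20.35°.
Swath width ≈ 2h·tan(θ/2) = 2 × 822 × tan(20.35°) = 609.8 km.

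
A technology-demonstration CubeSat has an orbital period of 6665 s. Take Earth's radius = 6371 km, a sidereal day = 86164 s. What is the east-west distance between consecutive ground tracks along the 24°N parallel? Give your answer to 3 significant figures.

2830 km

Node shift per orbit = (6665.0/86164) × 360° = 27.85°.
Equatorial spacing = 27.85 × 111.2 km/° = 3096 km.
At 24° latitude, spacing = 3096 × cos(24°) = 2829 km.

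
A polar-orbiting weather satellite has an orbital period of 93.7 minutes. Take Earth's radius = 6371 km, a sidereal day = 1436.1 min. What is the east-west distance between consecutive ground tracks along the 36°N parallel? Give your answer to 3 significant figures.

2110 km

T = 93.7 min = 5622.0 s.
Node shift per orbit = (5622.0/86166) × 360° = 23.49°.
Equatorial spacing = 23.49 × 111.2 km/° = 2612 km.
At 36° latitude, spacing = 2612 × cos(36°) = 2113 km.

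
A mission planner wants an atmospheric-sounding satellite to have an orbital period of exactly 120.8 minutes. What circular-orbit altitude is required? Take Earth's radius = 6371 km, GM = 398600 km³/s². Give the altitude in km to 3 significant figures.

1720 km

T = 120.8 min = 7248.0 s.
From T = 2π√(a³/μ): a = (μ T²/4π²)^(1/3) = (398600 × 7248.0² / 4π²)^(1/3) = 8095 km.
Altitude h = a − R = 8095 − 6371 = 1724 km.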